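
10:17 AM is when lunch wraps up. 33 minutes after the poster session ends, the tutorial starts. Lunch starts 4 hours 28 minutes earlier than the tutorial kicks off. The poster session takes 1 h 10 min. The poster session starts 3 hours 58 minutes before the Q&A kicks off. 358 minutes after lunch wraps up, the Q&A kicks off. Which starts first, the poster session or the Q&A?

the poster session

The Q&A starts at 10:17 AM + 358 min = 4:15 PM.
The poster session starts at 4:15 PM − 238 min = 12:17 PM.
The poster session starts at 12:17 PM and the Q&A starts at 4:15 PM, so the poster session is first.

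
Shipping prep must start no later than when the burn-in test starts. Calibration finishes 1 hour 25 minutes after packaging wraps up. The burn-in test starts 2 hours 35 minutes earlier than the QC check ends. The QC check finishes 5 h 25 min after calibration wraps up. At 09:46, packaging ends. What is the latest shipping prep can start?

Calibration ends at 09:46 + 85 min = 11:11.
The QC check ends at 11:11 + 325 min = 16:36.
The burn-in test starts at 16:36 − 155 min = 14:01.
Shipping prep is bounded by the burn-in test, so the latest it can start is 14:01.

14:01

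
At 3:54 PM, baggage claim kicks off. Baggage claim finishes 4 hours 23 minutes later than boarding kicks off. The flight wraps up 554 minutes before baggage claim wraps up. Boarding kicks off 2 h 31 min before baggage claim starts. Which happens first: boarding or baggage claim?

Boarding starts at 3:54 PM − 151 min = 1:23 PM.
Boarding starts at 1:23 PM and baggage claim starts at 3:54 PM, so boarding is first.

boarding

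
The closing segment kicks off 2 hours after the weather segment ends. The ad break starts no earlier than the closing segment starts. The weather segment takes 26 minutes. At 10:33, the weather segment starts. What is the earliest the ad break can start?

12:59

The weather segment ends at 10:33 + 26 min = 10:59.
The closing segment starts at 10:59 + 120 min = 12:59.
The ad break is bounded by the closing segment, so the earliest it can start is 12:59.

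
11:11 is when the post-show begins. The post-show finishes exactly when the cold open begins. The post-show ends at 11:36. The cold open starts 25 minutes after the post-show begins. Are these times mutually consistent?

The cold open starts at 11:11 + 25 min = 11:36.
So the post-show ends at 11:36.
That matches the stated 11:36, so the schedule is consistent.

Yes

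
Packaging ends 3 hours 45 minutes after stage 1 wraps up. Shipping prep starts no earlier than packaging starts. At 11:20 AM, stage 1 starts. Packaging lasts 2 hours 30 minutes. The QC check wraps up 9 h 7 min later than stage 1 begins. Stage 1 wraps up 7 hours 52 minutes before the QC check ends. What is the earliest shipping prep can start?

1:50 PM

The QC check ends at 11:20 AM + 547 min = 8:27 PM.
Stage 1 ends at 8:27 PM − 472 min = 12:35 PM.
Packaging ends at 12:35 PM + 225 min = 4:20 PM.
Packaging starts at 4:20 PM − 150 min = 1:50 PM.
Shipping prep is bounded by packaging, so the earliest it can start is 1:50 PM.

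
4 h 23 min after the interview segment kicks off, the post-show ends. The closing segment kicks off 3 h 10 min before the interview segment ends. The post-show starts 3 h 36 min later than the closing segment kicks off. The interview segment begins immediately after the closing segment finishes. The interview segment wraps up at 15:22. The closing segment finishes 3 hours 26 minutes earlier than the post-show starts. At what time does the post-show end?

16:45

The closing segment starts at 15:22 − 190 min = 12:12.
The post-show starts at 12:12 + 216 min = 15:48.
The closing segment ends at 15:48 − 206 min = 12:22.
So the interview segment starts at 12:22.
The post-show ends at 12:22 + 263 min = 16:45.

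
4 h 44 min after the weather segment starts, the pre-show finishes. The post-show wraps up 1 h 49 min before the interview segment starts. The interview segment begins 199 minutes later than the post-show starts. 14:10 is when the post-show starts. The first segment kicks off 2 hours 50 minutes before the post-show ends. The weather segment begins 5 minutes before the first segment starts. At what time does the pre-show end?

The interview segment starts at 14:10 + 199 min = 17:29.
The post-show ends at 17:29 − 109 min = 15:40.
The first segment starts at 15:40 − 170 min = 12:50.
The weather segment starts at 12:50 − 5 min = 12:45.
The pre-show ends at 12:45 + 284 min = 17:29.

17:29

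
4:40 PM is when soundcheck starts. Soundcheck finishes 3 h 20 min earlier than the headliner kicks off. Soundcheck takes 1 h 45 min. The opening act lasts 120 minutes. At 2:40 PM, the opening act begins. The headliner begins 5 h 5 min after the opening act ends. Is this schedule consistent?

The opening act ends at 2:40 PM + 120 min = 4:40 PM.
The headliner starts at 4:40 PM + 305 min = 9:45 PM.
Soundcheck ends at 9:45 PM − 200 min = 6:25 PM.
Soundcheck starts at 6:25 PM − 105 min = 4:40 PM.
That matches the stated 4:40 PM, so the schedule is consistent.

Yes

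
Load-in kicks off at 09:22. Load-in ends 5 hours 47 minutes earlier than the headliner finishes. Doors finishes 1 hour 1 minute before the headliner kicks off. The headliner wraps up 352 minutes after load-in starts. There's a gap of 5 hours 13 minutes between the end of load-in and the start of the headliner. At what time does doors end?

13:39

The headliner ends at 09:22 + 352 min = 15:14.
Load-in ends at 15:14 − 347 min = 09:27.
The headliner starts at 09:27 + 313 min = 14:40.
Doors ends at 14:40 − 61 min = 13:39.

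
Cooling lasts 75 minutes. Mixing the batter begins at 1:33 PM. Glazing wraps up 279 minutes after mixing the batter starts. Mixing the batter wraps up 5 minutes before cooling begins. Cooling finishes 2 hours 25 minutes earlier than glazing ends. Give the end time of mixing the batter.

Glazing ends at 1:33 PM + 279 min = 6:12 PM.
Cooling ends at 6:12 PM − 145 min = 3:47 PM.
Cooling starts at 3:47 PM − 75 min = 2:32 PM.
Mixing the batter ends at 2:32 PM − 5 min = 2:27 PM.

2:27 PM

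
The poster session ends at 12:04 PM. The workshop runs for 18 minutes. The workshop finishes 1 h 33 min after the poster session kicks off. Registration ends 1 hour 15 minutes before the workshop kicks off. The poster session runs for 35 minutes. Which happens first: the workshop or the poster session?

The poster session starts at 12:04 PM − 35 min = 11:29 AM.
The workshop ends at 11:29 AM + 93 min = 1:02 PM.
The workshop starts at 1:02 PM − 18 min = 12:44 PM.
The workshop starts at 12:44 PM and the poster session starts at 11:29 AM, so the poster session is first.

the poster session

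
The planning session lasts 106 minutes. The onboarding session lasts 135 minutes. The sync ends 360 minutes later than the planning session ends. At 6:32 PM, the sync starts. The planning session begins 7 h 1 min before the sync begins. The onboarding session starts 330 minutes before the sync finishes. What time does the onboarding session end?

The planning session starts at 6:32 PM − 421 min = 11:31 AM.
The planning session ends at 11:31 AM + 106 min = 1:17 PM.
The sync ends at 1:17 PM + 360 min = 7:17 PM.
The onboarding session starts at 7:17 PM − 330 min = 1:47 PM.
The onboarding session ends at 1:47 PM + 135 min = 4:02 PM.

4:02 PM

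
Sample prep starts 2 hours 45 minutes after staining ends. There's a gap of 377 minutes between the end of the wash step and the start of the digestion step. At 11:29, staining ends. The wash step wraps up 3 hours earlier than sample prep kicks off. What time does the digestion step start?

17:31

Sample prep starts at 11:29 + 165 min = 14:14.
The wash step ends at 14:14 − 180 min = 11:14.
The digestion step starts at 11:14 + 377 min = 17:31.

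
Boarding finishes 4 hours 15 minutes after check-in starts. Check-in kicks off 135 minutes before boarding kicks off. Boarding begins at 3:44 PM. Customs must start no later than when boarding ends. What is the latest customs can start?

5:44 PM

Check-in starts at 3:44 PM − 135 min = 1:29 PM.
Boarding ends at 1:29 PM + 255 min = 5:44 PM.
Customs is bounded by boarding, so the latest it can start is 5:44 PM.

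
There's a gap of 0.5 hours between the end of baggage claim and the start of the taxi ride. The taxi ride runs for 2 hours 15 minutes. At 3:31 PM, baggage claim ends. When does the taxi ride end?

6:16 PM

The taxi ride starts at 3:31 PM + 30 min = 4:01 PM.
The taxi ride ends at 4:01 PM + 135 min = 6:16 PM.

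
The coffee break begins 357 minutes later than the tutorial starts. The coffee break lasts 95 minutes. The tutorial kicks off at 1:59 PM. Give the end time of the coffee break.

The coffee break starts at 1:59 PM + 357 min = 7:56 PM.
The coffee break ends at 7:56 PM + 95 min = 9:31 PM.

9:31 PM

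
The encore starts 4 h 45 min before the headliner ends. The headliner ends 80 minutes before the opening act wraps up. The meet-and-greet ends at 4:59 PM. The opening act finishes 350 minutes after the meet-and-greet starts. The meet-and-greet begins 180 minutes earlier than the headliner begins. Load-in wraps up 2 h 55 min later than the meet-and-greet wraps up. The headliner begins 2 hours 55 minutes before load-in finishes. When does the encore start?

Load-in ends at 4:59 PM + 175 min = 7:54 PM.
The headliner starts at 7:54 PM − 175 min = 4:59 PM.
The meet-and-greet starts at 4:59 PM − 180 min = 1:59 PM.
The opening act ends at 1:59 PM + 350 min = 7:49 PM.
The headliner ends at 7:49 PM − 80 min = 6:29 PM.
The encore starts at 6:29 PM − 285 min = 1:44 PM.

1:44 PM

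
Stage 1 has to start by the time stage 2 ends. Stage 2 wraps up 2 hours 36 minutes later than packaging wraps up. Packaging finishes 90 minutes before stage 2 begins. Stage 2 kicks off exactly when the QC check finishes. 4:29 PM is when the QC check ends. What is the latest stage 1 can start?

Stage 2 starts at 4:29 PM.
Packaging ends at 4:29 PM − 90 min = 2:59 PM.
Stage 2 ends at 2:59 PM + 156 min = 5:35 PM.
Stage 1 is bounded by stage 2, so the latest it can start is 5:35 PM.

5:35 PM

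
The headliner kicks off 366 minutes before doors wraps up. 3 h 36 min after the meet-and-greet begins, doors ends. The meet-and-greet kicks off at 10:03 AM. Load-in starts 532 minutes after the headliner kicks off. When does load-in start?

4:25 PM

Doors ends at 10:03 AM + 216 min = 1:39 PM.
The headliner starts at 1:39 PM − 366 min = 7:33 AM.
Load-in starts at 7:33 AM + 532 min = 4:25 PM.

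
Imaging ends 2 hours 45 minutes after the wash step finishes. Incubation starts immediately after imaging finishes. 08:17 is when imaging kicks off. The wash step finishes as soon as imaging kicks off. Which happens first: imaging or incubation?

The wash step ends at 08:17.
Imaging ends at 08:17 + 165 min = 11:02.
So incubation starts at 11:02.
Imaging starts at 08:17 and incubation starts at 11:02, so imaging is first.

imaging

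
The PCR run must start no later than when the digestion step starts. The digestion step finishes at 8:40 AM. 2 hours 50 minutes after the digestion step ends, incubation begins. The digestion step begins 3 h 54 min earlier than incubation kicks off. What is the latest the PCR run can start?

7:36 AM

Incubation starts at 8:40 AM + 170 min = 11:30 AM.
The digestion step starts at 11:30 AM − 234 min = 7:36 AM.
The PCR run is bounded by the digestion step, so the latest it can start is 7:36 AM.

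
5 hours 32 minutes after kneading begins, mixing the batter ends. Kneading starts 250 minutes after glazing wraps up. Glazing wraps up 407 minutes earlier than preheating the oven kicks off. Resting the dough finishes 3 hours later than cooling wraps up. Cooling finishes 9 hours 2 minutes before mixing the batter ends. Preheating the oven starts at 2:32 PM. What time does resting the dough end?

11:25 AM

Glazing ends at 2:32 PM − 407 min = 7:45 AM.
Kneading starts at 7:45 AM + 250 min = 11:55 AM.
Mixing the batter ends at 11:55 AM + 332 min = 5:27 PM.
Cooling ends at 5:27 PM − 542 min = 8:25 AM.
Resting the dough ends at 8:25 AM + 180 min = 11:25 AM.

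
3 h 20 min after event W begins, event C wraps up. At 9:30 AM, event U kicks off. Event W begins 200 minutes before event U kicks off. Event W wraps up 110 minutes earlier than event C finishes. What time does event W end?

Event W starts at 9:30 AM − 200 min = 6:10 AM.
Event C ends at 6:10 AM + 200 min = 9:30 AM.
Event W ends at 9:30 AM − 110 min = 7:40 AM.

7:40 AM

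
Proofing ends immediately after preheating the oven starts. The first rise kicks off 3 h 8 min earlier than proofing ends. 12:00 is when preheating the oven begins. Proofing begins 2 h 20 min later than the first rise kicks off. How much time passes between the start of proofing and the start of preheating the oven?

Proofing ends at 12:00.
The first rise starts at 12:00 − 188 min = 08:52.
Proofing starts at 08:52 + 140 min = 11:12.
From 11:12 to 12:00 is 48 minutes.

48 minutes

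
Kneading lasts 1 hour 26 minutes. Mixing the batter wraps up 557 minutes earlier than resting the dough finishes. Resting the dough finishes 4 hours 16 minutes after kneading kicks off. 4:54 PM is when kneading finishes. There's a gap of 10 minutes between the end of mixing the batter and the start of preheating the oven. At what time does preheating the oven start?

10:37 AM

Kneading starts at 4:54 PM − 86 min = 3:28 PM.
Resting the dough ends at 3:28 PM + 256 min = 7:44 PM.
Mixing the batter ends at 7:44 PM − 557 min = 10:27 AM.
Preheating the oven starts at 10:27 AM + 10 min = 10:37 AM.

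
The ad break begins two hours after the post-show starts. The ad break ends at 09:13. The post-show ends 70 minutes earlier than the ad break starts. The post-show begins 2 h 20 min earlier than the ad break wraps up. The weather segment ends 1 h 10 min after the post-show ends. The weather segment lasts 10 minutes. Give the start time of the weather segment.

The post-show starts at 09:13 − 140 min = 06:53.
The ad break starts at 06:53 + 120 min = 08:53.
The post-show ends at 08:53 − 70 min = 07:43.
The weather segment ends at 07:43 + 70 min = 08:53.
The weather segment starts at 08:53 − 10 min = 08:43.

08:43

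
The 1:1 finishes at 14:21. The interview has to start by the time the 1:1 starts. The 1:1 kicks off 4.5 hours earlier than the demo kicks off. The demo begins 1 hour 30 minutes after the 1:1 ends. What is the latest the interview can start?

The demo starts at 14:21 + 90 min = 15:51.
The 1:1 starts at 15:51 − 270 min = 11:21.
The interview is bounded by the 1:1, so the latest it can start is 11:21.

11:21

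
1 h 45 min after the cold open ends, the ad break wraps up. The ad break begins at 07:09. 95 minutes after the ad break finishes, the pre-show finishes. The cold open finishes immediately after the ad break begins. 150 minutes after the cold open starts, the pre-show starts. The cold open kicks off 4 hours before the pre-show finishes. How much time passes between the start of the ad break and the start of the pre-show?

110 minutes

The cold open ends at 07:09.
The ad break ends at 07:09 + 105 min = 08:54.
The pre-show ends at 08:54 + 95 min = 10:29.
The cold open starts at 10:29 − 240 min = 06:29.
The pre-show starts at 06:29 + 150 min = 08:59.
From 07:09 to 08:59 is 110 minutes.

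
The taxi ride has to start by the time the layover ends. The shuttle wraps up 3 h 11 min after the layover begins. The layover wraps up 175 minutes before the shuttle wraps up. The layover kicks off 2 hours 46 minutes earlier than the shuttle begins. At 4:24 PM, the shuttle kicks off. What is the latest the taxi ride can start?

1:54 PM

The layover starts at 4:24 PM − 166 min = 1:38 PM.
The shuttle ends at 1:38 PM + 191 min = 4:49 PM.
The layover ends at 4:49 PM − 175 min = 1:54 PM.
The taxi ride is bounded by the layover, so the latest it can start is 1:54 PM.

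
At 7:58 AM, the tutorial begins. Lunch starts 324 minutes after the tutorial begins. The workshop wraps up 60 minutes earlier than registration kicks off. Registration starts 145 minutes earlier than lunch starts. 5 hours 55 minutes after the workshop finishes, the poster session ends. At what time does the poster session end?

3:52 PM

Lunch starts at 7:58 AM + 324 min = 1:22 PM.
Registration starts at 1:22 PM − 145 min = 10:57 AM.
The workshop ends at 10:57 AM − 60 min = 9:57 AM.
The poster session ends at 9:57 AM + 355 min = 3:52 PM.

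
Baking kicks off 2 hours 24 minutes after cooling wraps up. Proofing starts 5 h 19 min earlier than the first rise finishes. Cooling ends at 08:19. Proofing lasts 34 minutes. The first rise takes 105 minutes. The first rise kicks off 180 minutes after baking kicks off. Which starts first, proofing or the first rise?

proofing

Baking starts at 08:19 + 144 min = 10:43.
The first rise starts at 10:43 + 180 min = 13:43.
The first rise ends at 13:43 + 105 min = 15:28.
Proofing starts at 15:28 − 319 min = 10:09.
Proofing starts at 10:09 and the first rise starts at 13:43, so proofing is first.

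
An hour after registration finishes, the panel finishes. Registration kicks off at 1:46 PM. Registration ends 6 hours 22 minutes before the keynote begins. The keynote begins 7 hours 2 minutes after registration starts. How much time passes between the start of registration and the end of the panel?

1 h 40 min

The keynote starts at 1:46 PM + 422 min = 8:48 PM.
Registration ends at 8:48 PM − 382 min = 2:26 PM.
The panel ends at 2:26 PM + 60 min = 3:26 PM.
From 1:46 PM to 3:26 PM is 1 h 40 min.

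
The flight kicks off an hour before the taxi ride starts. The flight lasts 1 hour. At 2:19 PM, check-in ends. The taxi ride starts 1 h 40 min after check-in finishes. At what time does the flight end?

3:59 PM

The taxi ride starts at 2:19 PM + 100 min = 3:59 PM.
The flight starts at 3:59 PM − 60 min = 2:59 PM.
The flight ends at 2:59 PM + 60 min = 3:59 PM.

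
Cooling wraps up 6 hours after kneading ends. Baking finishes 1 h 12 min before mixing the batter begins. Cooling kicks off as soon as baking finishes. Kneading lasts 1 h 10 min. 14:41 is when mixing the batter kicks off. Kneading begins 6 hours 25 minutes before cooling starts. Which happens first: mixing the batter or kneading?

kneading

Baking ends at 14:41 − 72 min = 13:29.
So cooling starts at 13:29.
Kneading starts at 13:29 − 385 min = 07:04.
Mixing the batter starts at 14:41 and kneading starts at 07:04, so kneading is first.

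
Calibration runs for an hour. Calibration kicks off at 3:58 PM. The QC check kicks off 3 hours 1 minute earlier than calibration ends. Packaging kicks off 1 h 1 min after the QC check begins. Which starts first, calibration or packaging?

Calibration ends at 3:58 PM + 60 min = 4:58 PM.
The QC check starts at 4:58 PM − 181 min = 1:57 PM.
Packaging starts at 1:57 PM + 61 min = 2:58 PM.
Calibration starts at 3:58 PM and packaging starts at 2:58 PM, so packaging is first.

packaging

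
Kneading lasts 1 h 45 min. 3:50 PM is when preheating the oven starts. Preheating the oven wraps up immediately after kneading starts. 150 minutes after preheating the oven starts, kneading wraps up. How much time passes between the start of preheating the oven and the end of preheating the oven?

Kneading ends at 3:50 PM + 150 min = 6:20 PM.
Kneading starts at 6:20 PM − 105 min = 4:35 PM.
So preheating the oven ends at 4:35 PM.
From 3:50 PM to 4:35 PM is 45 minutes.

45 minutes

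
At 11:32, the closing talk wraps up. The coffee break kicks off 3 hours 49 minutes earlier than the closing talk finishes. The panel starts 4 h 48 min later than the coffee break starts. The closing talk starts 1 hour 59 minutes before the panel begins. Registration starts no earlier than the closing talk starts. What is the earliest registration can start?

The coffee break starts at 11:32 − 229 min = 07:43.
The panel starts at 07:43 + 288 min = 12:31.
The closing talk starts at 12:31 − 119 min = 10:32.
Registration is bounded by the closing talk, so the earliest it can start is 10:32.

10:32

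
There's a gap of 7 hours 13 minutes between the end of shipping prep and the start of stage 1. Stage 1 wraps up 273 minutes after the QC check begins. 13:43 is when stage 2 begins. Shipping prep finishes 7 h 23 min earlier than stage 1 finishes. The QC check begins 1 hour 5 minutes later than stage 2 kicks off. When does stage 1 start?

The QC check starts at 13:43 + 65 min = 14:48.
Stage 1 ends at 14:48 + 273 min = 19:21.
Shipping prep ends at 19:21 − 443 min = 11:58.
Stage 1 starts at 11:58 + 433 min = 19:11.

19:11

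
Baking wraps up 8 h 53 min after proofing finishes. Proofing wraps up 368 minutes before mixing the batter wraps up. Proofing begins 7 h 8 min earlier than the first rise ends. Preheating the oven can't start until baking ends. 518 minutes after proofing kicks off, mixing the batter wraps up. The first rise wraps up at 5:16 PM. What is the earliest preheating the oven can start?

Proofing starts at 5:16 PM − 428 min = 10:08 AM.
Mixing the batter ends at 10:08 AM + 518 min = 6:46 PM.
Proofing ends at 6:46 PM − 368 min = 12:38 PM.
Baking ends at 12:38 PM + 533 min = 9:31 PM.
Preheating the oven is bounded by baking, so the earliest it can start is 9:31 PM.

9:31 PM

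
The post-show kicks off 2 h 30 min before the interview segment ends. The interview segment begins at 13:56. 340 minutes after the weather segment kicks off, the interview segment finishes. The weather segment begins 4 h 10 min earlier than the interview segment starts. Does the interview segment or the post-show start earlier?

the post-show

The weather segment starts at 13:56 − 250 min = 09:46.
The interview segment ends at 09:46 + 340 min = 15:26.
The post-show starts at 15:26 − 150 min = 12:56.
The interview segment starts at 13:56 and the post-show starts at 12:56, so the post-show is first.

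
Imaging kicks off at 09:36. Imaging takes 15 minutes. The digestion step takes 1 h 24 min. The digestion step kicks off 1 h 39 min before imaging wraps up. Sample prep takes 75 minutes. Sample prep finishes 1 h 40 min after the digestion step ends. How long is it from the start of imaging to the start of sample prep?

25 minutes

Imaging ends at 09:36 + 15 min = 09:51.
The digestion step starts at 09:51 − 99 min = 08:12.
The digestion step ends at 08:12 + 84 min = 09:36.
Sample prep ends at 09:36 + 100 min = 11:16.
Sample prep starts at 11:16 − 75 min = 10:01.
From 09:36 to 10:01 is 25 minutes.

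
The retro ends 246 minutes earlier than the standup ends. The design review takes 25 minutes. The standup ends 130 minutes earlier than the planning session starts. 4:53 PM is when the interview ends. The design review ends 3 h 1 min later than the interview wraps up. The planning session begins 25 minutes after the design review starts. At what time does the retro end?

1:38 PM

The design review ends at 4:53 PM + 181 min = 7:54 PM.
The design review starts at 7:54 PM − 25 min = 7:29 PM.
The planning session starts at 7:29 PM + 25 min = 7:54 PM.
The standup ends at 7:54 PM − 130 min = 5:44 PM.
The retro ends at 5:44 PM − 246 min = 1:38 PM.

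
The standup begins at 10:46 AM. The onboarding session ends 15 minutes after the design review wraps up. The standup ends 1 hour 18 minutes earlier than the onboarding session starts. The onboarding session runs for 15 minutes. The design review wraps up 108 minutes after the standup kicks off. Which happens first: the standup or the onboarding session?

The design review ends at 10:46 AM + 108 min = 12:34 PM.
The onboarding session ends at 12:34 PM + 15 min = 12:49 PM.
The onboarding session starts at 12:49 PM − 15 min = 12:34 PM.
The standup starts at 10:46 AM and the onboarding session starts at 12:34 PM, so the standup is first.

the standup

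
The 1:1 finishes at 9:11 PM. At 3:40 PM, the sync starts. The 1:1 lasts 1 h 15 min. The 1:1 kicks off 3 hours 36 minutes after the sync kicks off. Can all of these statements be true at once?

No

The 1:1 starts at 3:40 PM + 216 min = 7:16 PM.
The 1:1 ends at 7:16 PM + 75 min = 8:31 PM.
But the 1:1 is also said to end at 9:11 PM — a 40-minute conflict.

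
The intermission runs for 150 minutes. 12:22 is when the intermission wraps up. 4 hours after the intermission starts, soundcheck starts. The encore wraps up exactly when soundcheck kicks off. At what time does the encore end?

13:52

The intermission starts at 12:22 − 150 min = 09:52.
Soundcheck starts at 09:52 + 240 min = 13:52.
So the encore ends at 13:52.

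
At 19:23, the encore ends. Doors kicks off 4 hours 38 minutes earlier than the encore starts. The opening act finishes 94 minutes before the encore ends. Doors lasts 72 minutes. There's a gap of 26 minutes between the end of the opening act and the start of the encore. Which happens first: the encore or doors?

doors

The opening act ends at 19:23 − 94 min = 17:49.
The encore starts at 17:49 + 26 min = 18:15.
Doors starts at 18:15 − 278 min = 13:37.
The encore starts at 18:15 and doors starts at 13:37, so doors is first.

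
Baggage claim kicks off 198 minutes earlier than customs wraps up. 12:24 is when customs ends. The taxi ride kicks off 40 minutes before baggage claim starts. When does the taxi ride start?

08:26

Baggage claim starts at 12:24 − 198 min = 09:06.
The taxi ride starts at 09:06 − 40 min = 08:26.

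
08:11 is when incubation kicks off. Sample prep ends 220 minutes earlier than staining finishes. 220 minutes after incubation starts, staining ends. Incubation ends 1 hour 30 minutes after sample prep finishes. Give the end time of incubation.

09:41

Staining ends at 08:11 + 220 min = 11:51.
Sample prep ends at 11:51 − 220 min = 08:11.
Incubation ends at 08:11 + 90 min = 09:41.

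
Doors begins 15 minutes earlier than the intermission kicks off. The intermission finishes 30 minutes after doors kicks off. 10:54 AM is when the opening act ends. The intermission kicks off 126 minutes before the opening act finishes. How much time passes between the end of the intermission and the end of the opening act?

The intermission starts at 10:54 AM − 126 min = 8:48 AM.
Doors starts at 8:48 AM − 15 min = 8:33 AM.
The intermission ends at 8:33 AM + 30 min = 9:03 AM.
From 9:03 AM to 10:54 AM is 111 minutes.

111 minutes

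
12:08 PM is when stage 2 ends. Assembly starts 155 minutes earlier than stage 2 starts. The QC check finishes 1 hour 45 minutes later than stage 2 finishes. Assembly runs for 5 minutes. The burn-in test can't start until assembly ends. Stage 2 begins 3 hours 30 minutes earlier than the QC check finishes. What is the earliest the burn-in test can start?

The QC check ends at 12:08 PM + 105 min = 1:53 PM.
Stage 2 starts at 1:53 PM − 210 min = 10:23 AM.
Assembly starts at 10:23 AM − 155 min = 7:48 AM.
Assembly ends at 7:48 AM + 5 min = 7:53 AM.
The burn-in test is bounded by assembly, so the earliest it can start is 7:53 AM.

7:53 AM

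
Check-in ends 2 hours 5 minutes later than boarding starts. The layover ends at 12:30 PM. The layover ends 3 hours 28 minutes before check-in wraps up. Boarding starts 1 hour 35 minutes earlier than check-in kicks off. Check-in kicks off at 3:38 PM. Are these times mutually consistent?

Boarding starts at 3:38 PM − 95 min = 2:03 PM.
Check-in ends at 2:03 PM + 125 min = 4:08 PM.
The layover ends at 4:08 PM − 208 min = 12:40 PM.
But the layover is also said to end at 12:30 PM — a 10-minute conflict.

No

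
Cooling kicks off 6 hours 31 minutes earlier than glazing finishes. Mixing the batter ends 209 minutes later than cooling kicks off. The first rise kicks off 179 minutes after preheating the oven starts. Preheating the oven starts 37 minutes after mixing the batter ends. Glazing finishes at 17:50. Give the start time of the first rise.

18:24

Cooling starts at 17:50 − 391 min = 11:19.
Mixing the batter ends at 11:19 + 209 min = 14:48.
Preheating the oven starts at 14:48 + 37 min = 15:25.
The first rise starts at 15:25 + 179 min = 18:24.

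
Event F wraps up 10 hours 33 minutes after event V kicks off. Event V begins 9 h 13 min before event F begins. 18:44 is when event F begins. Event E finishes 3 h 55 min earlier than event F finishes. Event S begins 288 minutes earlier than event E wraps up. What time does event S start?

11:21

Event V starts at 18:44 − 553 min = 09:31.
Event F ends at 09:31 + 633 min = 20:04.
Event E ends at 20:04 − 235 min = 16:09.
Event S starts at 16:09 − 288 min = 11:21.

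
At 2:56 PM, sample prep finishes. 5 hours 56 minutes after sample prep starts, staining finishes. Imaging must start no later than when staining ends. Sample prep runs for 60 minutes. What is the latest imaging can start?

Sample prep starts at 2:56 PM − 60 min = 1:56 PM.
Staining ends at 1:56 PM + 356 min = 7:52 PM.
Imaging is bounded by staining, so the latest it can start is 7:52 PM.

7:52 PM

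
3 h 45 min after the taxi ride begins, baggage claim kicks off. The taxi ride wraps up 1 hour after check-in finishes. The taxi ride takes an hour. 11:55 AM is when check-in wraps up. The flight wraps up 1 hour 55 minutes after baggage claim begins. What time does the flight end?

5:35 PM

The taxi ride ends at 11:55 AM + 60 min = 12:55 PM.
The taxi ride starts at 12:55 PM − 60 min = 11:55 AM.
Baggage claim starts at 11:55 AM + 225 min = 3:40 PM.
The flight ends at 3:40 PM + 115 min = 5:35 PM.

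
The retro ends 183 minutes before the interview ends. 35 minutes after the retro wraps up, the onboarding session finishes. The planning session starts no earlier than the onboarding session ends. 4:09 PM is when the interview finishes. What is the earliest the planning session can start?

1:41 PM

The retro ends at 4:09 PM − 183 min = 1:06 PM.
The onboarding session ends at 1:06 PM + 35 min = 1:41 PM.
The planning session is bounded by the onboarding session, so the earliest it can start is 1:41 PM.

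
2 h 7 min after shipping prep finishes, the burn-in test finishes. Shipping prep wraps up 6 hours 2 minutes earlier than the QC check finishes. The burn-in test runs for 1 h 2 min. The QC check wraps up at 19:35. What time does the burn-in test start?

14:38

Shipping prep ends at 19:35 − 362 min = 13:33.
The burn-in test ends at 13:33 + 127 min = 15:40.
The burn-in test starts at 15:40 − 62 min = 14:38.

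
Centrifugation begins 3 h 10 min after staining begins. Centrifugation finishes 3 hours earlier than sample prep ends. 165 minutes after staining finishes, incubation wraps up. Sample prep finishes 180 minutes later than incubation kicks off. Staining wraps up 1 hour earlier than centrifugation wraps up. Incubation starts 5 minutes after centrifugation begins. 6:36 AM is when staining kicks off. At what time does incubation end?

11:36 AM

Centrifugation starts at 6:36 AM + 190 min = 9:46 AM.
Incubation starts at 9:46 AM + 5 min = 9:51 AM.
Sample prep ends at 9:51 AM + 180 min = 12:51 PM.
Centrifugation ends at 12:51 PM − 180 min = 9:51 AM.
Staining ends at 9:51 AM − 60 min = 8:51 AM.
Incubation ends at 8:51 AM + 165 min = 11:36 AM.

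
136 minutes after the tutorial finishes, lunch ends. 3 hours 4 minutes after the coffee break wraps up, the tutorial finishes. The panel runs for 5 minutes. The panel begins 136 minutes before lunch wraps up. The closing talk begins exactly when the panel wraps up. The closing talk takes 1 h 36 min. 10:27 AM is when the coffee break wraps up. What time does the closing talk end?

3:12 PM

The tutorial ends at 10:27 AM + 184 min = 1:31 PM.
Lunch ends at 1:31 PM + 136 min = 3:47 PM.
The panel starts at 3:47 PM − 136 min = 1:31 PM.
The panel ends at 1:31 PM + 5 min = 1:36 PM.
So the closing talk starts at 1:36 PM.
The closing talk ends at 1:36 PM + 96 min = 3:12 PM.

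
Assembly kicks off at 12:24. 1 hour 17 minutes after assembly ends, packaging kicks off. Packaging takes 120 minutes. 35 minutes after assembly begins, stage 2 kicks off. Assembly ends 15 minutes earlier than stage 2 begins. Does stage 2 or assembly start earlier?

Stage 2 starts at 12:24 + 35 min = 12:59.
Stage 2 starts at 12:59 and assembly starts at 12:24, so assembly is first.

assembly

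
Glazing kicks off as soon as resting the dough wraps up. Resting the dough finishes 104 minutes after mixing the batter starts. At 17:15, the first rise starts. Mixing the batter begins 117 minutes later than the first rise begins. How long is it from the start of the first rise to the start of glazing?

Mixing the batter starts at 17:15 + 117 min = 19:12.
Resting the dough ends at 19:12 + 104 min = 20:56.
So glazing starts at 20:56.
From 17:15 to 20:56 is 3 h 41 min.

3 h 41 min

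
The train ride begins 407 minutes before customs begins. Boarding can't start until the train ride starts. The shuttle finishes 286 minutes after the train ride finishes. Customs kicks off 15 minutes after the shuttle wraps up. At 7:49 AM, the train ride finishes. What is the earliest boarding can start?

6:03 AM

The shuttle ends at 7:49 AM + 286 min = 12:35 PM.
Customs starts at 12:35 PM + 15 min = 12:50 PM.
The train ride starts at 12:50 PM − 407 min = 6:03 AM.
Boarding is bounded by the train ride, so the earliest it can start is 6:03 AM.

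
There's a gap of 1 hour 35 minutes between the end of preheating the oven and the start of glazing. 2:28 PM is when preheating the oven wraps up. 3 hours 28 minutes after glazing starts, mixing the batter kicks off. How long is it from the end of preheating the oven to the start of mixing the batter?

Glazing starts at 2:28 PM + 95 min = 4:03 PM.
Mixing the batter starts at 4:03 PM + 208 min = 7:31 PM.
From 2:28 PM to 7:31 PM is 303 minutes.

303 minutes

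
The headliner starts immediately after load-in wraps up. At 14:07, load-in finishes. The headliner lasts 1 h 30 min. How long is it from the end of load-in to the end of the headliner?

The headliner starts at 14:07.
The headliner ends at 14:07 + 90 min = 15:37.
From 14:07 to 15:37 is 90 minutes.

90 minutes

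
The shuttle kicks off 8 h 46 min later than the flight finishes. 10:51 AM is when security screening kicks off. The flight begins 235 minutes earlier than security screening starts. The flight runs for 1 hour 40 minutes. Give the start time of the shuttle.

The flight starts at 10:51 AM − 235 min = 6:56 AM.
The flight ends at 6:56 AM + 100 min = 8:36 AM.
The shuttle starts at 8:36 AM + 526 min = 5:22 PM.

5:22 PM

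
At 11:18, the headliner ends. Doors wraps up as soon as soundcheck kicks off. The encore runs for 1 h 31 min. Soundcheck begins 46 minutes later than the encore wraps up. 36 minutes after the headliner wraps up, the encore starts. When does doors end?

The encore starts at 11:18 + 36 min = 11:54.
The encore ends at 11:54 + 91 min = 13:25.
Soundcheck starts at 13:25 + 46 min = 14:11.
So doors ends at 14:11.

14:11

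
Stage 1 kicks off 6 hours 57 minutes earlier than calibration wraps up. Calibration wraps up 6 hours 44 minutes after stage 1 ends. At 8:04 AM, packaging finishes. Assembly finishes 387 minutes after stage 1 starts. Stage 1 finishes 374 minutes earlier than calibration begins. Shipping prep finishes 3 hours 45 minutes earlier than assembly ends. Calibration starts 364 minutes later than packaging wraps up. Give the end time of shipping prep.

Calibration starts at 8:04 AM + 364 min = 2:08 PM.
Stage 1 ends at 2:08 PM − 374 min = 7:54 AM.
Calibration ends at 7:54 AM + 404 min = 2:38 PM.
Stage 1 starts at 2:38 PM − 417 min = 7:41 AM.
Assembly ends at 7:41 AM + 387 min = 2:08 PM.
Shipping prep ends at 2:08 PM − 225 min = 10:23 AM.

10:23 AM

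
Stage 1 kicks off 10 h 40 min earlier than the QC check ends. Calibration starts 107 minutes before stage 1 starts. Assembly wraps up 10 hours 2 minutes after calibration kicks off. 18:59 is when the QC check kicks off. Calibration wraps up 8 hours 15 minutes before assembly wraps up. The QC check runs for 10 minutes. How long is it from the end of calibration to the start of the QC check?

The QC check ends at 18:59 + 10 min = 19:09.
Stage 1 starts at 19:09 − 640 min = 08:29.
Calibration starts at 08:29 − 107 min = 06:42.
Assembly ends at 06:42 + 602 min = 16:44.
Calibration ends at 16:44 − 495 min = 08:29.
From 08:29 to 18:59 is 10.5 hours.

10.5 hours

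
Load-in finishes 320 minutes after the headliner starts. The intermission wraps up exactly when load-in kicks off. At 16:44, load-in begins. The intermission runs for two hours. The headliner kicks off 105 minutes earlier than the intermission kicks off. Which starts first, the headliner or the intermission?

the headliner

The intermission ends at 16:44.
The intermission starts at 16:44 − 120 min = 14:44.
The headliner starts at 14:44 − 105 min = 12:59.
The headliner starts at 12:59 and the intermission starts at 14:44, so the headliner is first.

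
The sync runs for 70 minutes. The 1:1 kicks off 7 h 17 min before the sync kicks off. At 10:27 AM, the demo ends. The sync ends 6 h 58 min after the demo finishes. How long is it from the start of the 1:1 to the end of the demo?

1 hour 29 minutes

The sync ends at 10:27 AM + 418 min = 5:25 PM.
The sync starts at 5:25 PM − 70 min = 4:15 PM.
The 1:1 starts at 4:15 PM − 437 min = 8:58 AM.
From 8:58 AM to 10:27 AM is 1 hour 29 minutes.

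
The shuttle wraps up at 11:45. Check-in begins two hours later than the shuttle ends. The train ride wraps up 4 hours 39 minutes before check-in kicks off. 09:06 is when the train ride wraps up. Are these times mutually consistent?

Yes

Check-in starts at 11:45 + 120 min = 13:45.
The train ride ends at 13:45 − 279 min = 09:06.
That matches the stated 09:06, so the schedule is consistent.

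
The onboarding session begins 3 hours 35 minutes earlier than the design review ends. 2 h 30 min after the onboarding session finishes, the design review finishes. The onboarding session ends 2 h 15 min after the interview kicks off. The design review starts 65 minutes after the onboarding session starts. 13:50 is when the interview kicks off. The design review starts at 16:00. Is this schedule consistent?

The onboarding session ends at 13:50 + 135 min = 16:05.
The design review ends at 16:05 + 150 min = 18:35.
The onboarding session starts at 18:35 − 215 min = 15:00.
The design review starts at 15:00 + 65 min = 16:05.
But the design review is also said to start at 16:00 — a 5-minute conflict.

No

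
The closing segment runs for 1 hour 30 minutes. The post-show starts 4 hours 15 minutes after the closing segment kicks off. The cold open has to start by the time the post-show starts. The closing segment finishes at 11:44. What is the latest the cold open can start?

14:29

The closing segment starts at 11:44 − 90 min = 10:14.
The post-show starts at 10:14 + 255 min = 14:29.
The cold open is bounded by the post-show, so the latest it can start is 14:29.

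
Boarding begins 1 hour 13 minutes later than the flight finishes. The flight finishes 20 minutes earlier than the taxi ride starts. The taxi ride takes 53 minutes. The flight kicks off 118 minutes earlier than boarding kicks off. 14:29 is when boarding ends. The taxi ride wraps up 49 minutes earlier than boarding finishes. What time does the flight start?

11:42

The taxi ride ends at 14:29 − 49 min = 13:40.
The taxi ride starts at 13:40 − 53 min = 12:47.
The flight ends at 12:47 − 20 min = 12:27.
Boarding starts at 12:27 + 73 min = 13:40.
The flight starts at 13:40 − 118 min = 11:42.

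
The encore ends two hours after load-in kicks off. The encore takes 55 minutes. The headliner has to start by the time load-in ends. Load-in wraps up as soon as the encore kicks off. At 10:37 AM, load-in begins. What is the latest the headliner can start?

11:42 AM

The encore ends at 10:37 AM + 120 min = 12:37 PM.
The encore starts at 12:37 PM − 55 min = 11:42 AM.
So load-in ends at 11:42 AM.
The headliner is bounded by load-in, so the latest it can start is 11:42 AM.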